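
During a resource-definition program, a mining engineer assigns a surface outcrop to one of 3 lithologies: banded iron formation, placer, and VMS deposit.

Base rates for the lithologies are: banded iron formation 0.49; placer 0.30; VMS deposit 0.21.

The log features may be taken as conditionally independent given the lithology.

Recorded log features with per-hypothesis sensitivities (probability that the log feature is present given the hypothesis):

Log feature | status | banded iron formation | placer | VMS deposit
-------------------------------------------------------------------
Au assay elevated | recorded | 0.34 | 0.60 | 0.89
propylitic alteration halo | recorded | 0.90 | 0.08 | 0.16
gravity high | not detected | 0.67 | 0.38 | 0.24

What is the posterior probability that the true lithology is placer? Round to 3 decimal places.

0.110

For each hypothesis, the unnormalized posterior weight is prior × product of the log feature likelihoods (using 1 − P(present | H) for each absent log feature):
  banded iron formation: 0.49 × 0.34 × 0.90 × (1 − 0.67) = 0.04948
  placer: 0.30 × 0.60 × 0.08 × (1 − 0.38) = 0.008928
  VMS deposit: 0.21 × 0.89 × 0.16 × (1 − 0.24) = 0.022727
Normalizing constant Z = 0.04948 + 0.008928 + 0.022727 = 0.081135.
P(placer | evidence) = 0.008928 / 0.081135 ≈ 0.110.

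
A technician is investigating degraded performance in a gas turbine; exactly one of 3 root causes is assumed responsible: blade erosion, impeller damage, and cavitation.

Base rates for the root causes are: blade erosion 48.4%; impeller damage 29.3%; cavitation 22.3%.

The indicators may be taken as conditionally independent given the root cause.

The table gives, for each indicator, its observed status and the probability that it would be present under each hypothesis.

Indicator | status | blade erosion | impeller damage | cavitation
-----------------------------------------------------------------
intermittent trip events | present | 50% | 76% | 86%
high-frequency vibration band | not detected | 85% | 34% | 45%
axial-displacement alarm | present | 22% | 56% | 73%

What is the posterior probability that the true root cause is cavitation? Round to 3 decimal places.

0.460

For each hypothesis, the unnormalized posterior weight is prior × product of the indicator likelihoods (using 1 − P(present | H) for each absent indicator):
  blade erosion: 0.484 × 0.50 × (1 − 0.85) × 0.22 = 0.007986
  impeller damage: 0.293 × 0.76 × (1 − 0.34) × 0.56 = 0.082303
  cavitation: 0.223 × 0.86 × (1 − 0.45) × 0.73 = 0.077
Marginal likelihood of the evidence = 0.16729.
P(cavitation | evidence) = 0.077 / 0.16729 ≈ 0.460.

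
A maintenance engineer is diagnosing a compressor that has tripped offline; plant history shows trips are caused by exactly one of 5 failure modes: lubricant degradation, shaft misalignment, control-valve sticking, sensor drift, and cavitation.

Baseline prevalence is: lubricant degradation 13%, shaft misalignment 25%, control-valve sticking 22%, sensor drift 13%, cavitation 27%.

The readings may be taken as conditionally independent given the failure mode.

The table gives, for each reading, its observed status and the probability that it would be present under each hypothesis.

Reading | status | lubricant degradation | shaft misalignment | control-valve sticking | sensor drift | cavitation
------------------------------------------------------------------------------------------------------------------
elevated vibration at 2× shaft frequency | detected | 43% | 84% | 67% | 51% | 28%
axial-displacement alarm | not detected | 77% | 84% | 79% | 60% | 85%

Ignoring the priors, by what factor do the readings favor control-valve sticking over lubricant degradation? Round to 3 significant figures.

1.42

Joint likelihood of the reading pattern under each hypothesis (using 1 − P(present | H) for each absent reading):
  control-valve sticking: 0.67 × (1 − 0.79) = 0.1407
  lubricant degradation: 0.43 × (1 − 0.77) = 0.0989
Bayes factor = 0.1407 / 0.0989 ≈ 1.42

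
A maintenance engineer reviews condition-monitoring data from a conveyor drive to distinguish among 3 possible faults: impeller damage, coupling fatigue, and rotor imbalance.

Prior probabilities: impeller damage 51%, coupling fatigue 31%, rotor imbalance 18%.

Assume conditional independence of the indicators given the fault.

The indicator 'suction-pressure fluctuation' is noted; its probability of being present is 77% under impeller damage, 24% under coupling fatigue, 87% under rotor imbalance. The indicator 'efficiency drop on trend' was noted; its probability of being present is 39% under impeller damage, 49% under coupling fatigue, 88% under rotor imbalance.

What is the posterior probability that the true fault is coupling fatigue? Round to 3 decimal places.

0.111

Multiply each prior by the joint likelihood of the indicator pattern:
  impeller damage: 0.51 × 0.77 × 0.39 = 0.15315
  coupling fatigue: 0.31 × 0.24 × 0.49 = 0.036456
  rotor imbalance: 0.18 × 0.87 × 0.88 = 0.13781
Normalizing constant Z = 0.15315 + 0.036456 + 0.13781 = 0.32742.
P(coupling fatigue | evidence) = 0.036456 / 0.32742 ≈ 0.111.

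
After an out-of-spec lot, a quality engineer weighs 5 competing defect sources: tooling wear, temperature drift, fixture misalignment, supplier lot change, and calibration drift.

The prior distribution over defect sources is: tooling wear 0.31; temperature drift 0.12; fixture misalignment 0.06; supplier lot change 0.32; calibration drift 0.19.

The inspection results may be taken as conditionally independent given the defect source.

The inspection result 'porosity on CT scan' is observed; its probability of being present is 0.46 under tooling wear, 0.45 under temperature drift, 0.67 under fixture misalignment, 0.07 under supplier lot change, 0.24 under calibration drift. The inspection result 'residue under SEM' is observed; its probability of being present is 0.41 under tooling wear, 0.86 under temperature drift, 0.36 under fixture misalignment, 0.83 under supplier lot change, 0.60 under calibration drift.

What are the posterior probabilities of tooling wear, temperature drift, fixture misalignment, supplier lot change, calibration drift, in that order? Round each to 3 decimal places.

0.354, 0.281, 0.088, 0.112, 0.165

Multiply each prior by the joint likelihood of the inspection result pattern:
  tooling wear: 0.31 × 0.46 × 0.41 = 0.058466
  temperature drift: 0.12 × 0.45 × 0.86 = 0.04644
  fixture misalignment: 0.06 × 0.67 × 0.36 = 0.014472
  supplier lot change: 0.32 × 0.07 × 0.83 = 0.018592
  calibration drift: 0.19 × 0.24 × 0.60 = 0.02736
The unnormalized weights sum to 0.16533.
P(tooling wear | evidence) = 0.058466 / 0.16533 ≈ 0.354
P(temperature drift | evidence) = 0.04644 / 0.16533 ≈ 0.281
P(fixture misalignment | evidence) = 0.014472 / 0.16533 ≈ 0.088
P(supplier lot change | evidence) = 0.018592 / 0.16533 ≈ 0.112
P(calibration drift | evidence) = 0.02736 / 0.16533 ≈ 0.165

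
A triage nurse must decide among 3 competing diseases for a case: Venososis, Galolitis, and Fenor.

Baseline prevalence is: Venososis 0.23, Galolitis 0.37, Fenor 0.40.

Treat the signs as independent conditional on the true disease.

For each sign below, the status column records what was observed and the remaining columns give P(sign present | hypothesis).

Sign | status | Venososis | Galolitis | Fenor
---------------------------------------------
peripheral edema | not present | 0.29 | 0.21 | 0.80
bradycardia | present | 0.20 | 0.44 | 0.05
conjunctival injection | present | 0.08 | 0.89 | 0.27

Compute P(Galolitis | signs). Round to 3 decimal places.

For each hypothesis, the unnormalized posterior weight is prior × product of the sign likelihoods (using 1 − P(present | H) for each absent sign):
  Venososis: 0.23 × (1 − 0.29) × 0.20 × 0.08 = 0.0026128
  Galolitis: 0.37 × (1 − 0.21) × 0.44 × 0.89 = 0.11446
  Fenor: 0.40 × (1 − 0.80) × 0.05 × 0.27 = 0.00108
Marginal likelihood of the evidence = 0.11816.
P(Galolitis | evidence) = 0.11446 / 0.11816 ≈ 0.969.

0.969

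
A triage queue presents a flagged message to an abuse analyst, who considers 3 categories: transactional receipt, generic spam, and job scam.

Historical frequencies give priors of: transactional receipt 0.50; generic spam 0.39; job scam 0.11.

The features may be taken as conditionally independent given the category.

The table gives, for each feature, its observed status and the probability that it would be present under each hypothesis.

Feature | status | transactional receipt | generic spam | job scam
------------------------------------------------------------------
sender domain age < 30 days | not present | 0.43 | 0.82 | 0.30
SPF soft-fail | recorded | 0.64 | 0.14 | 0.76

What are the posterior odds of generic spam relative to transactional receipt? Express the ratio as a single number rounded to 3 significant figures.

0.0539

The normalizing constant cancels in an odds ratio, so compute prior × likelihood for the two hypotheses only (using 1 − P(present | H) for each absent feature):
  generic spam: 0.39 × (1 − 0.82) × 0.14 = 0.009828
  transactional receipt: 0.50 × (1 − 0.43) × 0.64 = 0.1824
Odds(generic spam : transactional receipt) = 0.009828 / 0.1824 ≈ 0.0539.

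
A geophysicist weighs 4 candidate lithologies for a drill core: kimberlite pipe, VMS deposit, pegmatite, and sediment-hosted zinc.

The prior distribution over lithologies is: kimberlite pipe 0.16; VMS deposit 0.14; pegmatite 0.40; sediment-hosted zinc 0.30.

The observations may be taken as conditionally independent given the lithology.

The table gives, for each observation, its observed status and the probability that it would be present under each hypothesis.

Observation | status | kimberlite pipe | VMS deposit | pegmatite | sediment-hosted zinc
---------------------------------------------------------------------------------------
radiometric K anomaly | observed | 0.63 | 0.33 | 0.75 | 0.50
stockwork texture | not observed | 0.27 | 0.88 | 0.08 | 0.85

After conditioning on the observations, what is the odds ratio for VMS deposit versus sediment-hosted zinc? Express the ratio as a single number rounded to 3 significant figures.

0.246

Unnormalized posterior weight (prior times the observation likelihoods) for each of the two hypotheses (using 1 − P(present | H) for each absent observation):
  VMS deposit: 0.14 × 0.33 × (1 − 0.88) = 0.005544
  sediment-hosted zinc: 0.30 × 0.50 × (1 − 0.85) = 0.0225
Posterior odds = 0.005544 / 0.0225 ≈ 0.246.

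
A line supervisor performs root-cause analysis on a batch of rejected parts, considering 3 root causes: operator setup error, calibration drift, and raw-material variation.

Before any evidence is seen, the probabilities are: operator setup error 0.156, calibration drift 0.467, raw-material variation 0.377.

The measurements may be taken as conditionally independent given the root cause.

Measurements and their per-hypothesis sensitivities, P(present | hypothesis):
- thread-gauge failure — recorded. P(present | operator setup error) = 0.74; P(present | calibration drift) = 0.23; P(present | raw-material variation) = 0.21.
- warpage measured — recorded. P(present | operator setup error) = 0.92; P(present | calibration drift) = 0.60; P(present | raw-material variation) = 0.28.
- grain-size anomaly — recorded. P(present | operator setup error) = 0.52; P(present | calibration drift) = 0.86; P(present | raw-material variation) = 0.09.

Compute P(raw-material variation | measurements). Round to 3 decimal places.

0.018

Multiply each prior by the joint likelihood of the measurement pattern:
  operator setup error: 0.156 × 0.74 × 0.92 × 0.52 = 0.055226
  calibration drift: 0.467 × 0.23 × 0.60 × 0.86 = 0.055424
  raw-material variation: 0.377 × 0.21 × 0.28 × 0.09 = 0.0019951
The unnormalized weights sum to 0.11265.
P(raw-material variation | evidence) = 0.0019951 / 0.11265 ≈ 0.018.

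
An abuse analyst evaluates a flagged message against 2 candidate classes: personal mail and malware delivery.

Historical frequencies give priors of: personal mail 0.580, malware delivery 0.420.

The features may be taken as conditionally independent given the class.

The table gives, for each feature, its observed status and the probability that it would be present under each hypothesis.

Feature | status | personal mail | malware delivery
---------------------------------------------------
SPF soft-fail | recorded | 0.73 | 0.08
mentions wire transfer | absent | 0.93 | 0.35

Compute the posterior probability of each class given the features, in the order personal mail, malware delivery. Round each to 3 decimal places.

Multiply each prior by the joint likelihood of the feature pattern (using 1 − P(present | H) for each absent feature):
  personal mail: 0.580 × 0.73 × (1 − 0.93) = 0.029638
  malware delivery: 0.420 × 0.08 × (1 − 0.35) = 0.02184
Marginal likelihood of the evidence = 0.051478.
P(personal mail | evidence) = 0.029638 / 0.051478 ≈ 0.576
P(malware delivery | evidence) = 0.02184 / 0.051478 ≈ 0.424

0.576, 0.424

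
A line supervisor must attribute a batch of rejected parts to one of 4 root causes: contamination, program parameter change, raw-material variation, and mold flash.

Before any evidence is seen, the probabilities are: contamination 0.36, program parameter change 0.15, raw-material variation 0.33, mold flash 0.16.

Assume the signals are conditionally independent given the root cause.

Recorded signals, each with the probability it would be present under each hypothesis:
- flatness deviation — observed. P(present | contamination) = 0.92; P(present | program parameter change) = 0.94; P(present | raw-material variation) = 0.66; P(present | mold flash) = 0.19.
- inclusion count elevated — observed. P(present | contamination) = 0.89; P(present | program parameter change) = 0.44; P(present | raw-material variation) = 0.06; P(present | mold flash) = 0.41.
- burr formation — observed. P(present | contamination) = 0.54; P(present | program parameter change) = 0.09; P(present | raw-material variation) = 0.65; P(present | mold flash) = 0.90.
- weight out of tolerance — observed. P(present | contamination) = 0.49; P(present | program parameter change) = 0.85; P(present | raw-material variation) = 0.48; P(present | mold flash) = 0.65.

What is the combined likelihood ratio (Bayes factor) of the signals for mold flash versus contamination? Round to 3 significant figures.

The Bayes factor is the ratio of the joint likelihoods of the signal pattern under the two hypotheses.
  mold flash: 0.19 × 0.41 × 0.90 × 0.65 = 0.045572
  contamination: 0.92 × 0.89 × 0.54 × 0.49 = 0.21665
Bayes factor = 0.045572 / 0.21665 ≈ 0.210

0.210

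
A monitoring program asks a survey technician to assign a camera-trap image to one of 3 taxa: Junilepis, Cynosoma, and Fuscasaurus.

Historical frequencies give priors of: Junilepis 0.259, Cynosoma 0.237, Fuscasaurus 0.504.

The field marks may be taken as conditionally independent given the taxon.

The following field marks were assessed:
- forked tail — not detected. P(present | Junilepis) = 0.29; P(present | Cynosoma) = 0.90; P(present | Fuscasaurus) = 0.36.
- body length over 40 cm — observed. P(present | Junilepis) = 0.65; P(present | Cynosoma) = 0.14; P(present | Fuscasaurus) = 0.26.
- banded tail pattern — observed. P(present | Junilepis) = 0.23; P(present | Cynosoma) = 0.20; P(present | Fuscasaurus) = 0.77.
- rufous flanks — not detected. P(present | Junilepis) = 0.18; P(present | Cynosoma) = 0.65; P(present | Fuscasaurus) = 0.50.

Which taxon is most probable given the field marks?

Fuscasaurus

Multiply each prior by the joint likelihood of the field mark pattern (using 1 − P(present | H) for each absent field mark):
  Junilepis: 0.259 × (1 − 0.29) × 0.65 × 0.23 × (1 − 0.18) = 0.022543
  Cynosoma: 0.237 × (1 − 0.90) × 0.14 × 0.20 × (1 − 0.65) = 0.00023226
  Fuscasaurus: 0.504 × (1 − 0.36) × 0.26 × 0.77 × (1 − 0.50) = 0.032288
The unnormalized weights sum to 0.055064.
P(Junilepis | evidence) ≈ 0.022543 / 0.055064 ≈ 0.409
P(Cynosoma | evidence) ≈ 0.00023226 / 0.055064 ≈ 0.004
P(Fuscasaurus | evidence) ≈ 0.032288 / 0.055064 ≈ 0.586
The largest is 0.586, so Fuscasaurus is most probable.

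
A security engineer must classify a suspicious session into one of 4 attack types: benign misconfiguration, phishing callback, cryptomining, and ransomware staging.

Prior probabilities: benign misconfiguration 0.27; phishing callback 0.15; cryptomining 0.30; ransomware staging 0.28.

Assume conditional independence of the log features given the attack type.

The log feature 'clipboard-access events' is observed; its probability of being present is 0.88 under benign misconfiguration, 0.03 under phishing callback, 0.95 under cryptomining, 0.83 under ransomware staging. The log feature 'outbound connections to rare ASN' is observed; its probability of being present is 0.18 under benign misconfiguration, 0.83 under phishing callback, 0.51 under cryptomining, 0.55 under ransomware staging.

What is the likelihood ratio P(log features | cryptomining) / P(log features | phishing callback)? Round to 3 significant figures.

19.5

The Bayes factor is the ratio of the joint likelihoods of the log feature pattern under the two hypotheses.
  cryptomining: 0.95 × 0.51 = 0.4845
  phishing callback: 0.03 × 0.83 = 0.0249
Bayes factor = 0.4845 / 0.0249 ≈ 19.5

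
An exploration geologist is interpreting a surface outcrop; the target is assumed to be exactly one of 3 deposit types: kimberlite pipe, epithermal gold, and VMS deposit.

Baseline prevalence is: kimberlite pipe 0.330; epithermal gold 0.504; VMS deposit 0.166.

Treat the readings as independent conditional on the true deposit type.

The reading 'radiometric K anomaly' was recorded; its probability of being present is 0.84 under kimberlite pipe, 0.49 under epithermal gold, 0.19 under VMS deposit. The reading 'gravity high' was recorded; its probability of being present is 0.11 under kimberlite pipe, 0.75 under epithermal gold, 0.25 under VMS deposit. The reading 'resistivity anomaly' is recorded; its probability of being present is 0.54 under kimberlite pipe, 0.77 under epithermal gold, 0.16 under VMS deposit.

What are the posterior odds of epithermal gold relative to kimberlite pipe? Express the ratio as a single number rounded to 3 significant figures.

The normalizing constant cancels in an odds ratio, so compute prior × likelihood for the two hypotheses only:
  epithermal gold: 0.504 × 0.49 × 0.75 × 0.77 = 0.14262
  kimberlite pipe: 0.330 × 0.84 × 0.11 × 0.54 = 0.016466
Odds(epithermal gold : kimberlite pipe) = 0.14262 / 0.016466 ≈ 8.66.

8.66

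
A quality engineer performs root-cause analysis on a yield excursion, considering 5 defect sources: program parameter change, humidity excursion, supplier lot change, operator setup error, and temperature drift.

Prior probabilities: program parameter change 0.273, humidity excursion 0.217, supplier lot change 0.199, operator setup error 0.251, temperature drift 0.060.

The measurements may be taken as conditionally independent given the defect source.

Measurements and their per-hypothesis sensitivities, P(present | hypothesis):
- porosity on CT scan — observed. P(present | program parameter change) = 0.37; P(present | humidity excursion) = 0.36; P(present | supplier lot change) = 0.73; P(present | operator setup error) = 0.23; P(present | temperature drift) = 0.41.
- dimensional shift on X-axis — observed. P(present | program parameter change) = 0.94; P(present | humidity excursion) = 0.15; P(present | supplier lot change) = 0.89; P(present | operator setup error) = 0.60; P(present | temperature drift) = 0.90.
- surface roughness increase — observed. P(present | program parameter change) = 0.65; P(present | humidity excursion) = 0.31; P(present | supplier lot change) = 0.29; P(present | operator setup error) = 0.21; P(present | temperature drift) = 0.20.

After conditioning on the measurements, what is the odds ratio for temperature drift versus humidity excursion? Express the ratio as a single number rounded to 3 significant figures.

The normalizing constant cancels in an odds ratio, so compute prior × likelihood for the two hypotheses only:
  temperature drift: 0.060 × 0.41 × 0.90 × 0.20 = 0.004428
  humidity excursion: 0.217 × 0.36 × 0.15 × 0.31 = 0.0036326
Odds(temperature drift : humidity excursion) = 0.004428 / 0.0036326 ≈ 1.22.

1.22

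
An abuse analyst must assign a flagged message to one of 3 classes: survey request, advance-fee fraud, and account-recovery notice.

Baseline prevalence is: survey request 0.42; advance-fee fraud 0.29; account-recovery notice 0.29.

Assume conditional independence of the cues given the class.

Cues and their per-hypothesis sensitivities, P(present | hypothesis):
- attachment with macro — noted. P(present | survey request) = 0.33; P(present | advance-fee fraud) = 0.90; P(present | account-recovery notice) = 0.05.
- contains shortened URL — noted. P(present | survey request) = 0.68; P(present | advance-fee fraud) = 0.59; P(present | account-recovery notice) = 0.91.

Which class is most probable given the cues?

By Bayes' rule with conditional independence, the unnormalized weight for each hypothesis is prior × ∏ likelihoods:
  survey request: 0.42 × 0.33 × 0.68 = 0.094248
  advance-fee fraud: 0.29 × 0.90 × 0.59 = 0.15399
  account-recovery notice: 0.29 × 0.05 × 0.91 = 0.013195
The unnormalized weights sum to 0.26143.
P(survey request | evidence) ≈ 0.094248 / 0.26143 ≈ 0.361
P(advance-fee fraud | evidence) ≈ 0.15399 / 0.26143 ≈ 0.589
P(account-recovery notice | evidence) ≈ 0.013195 / 0.26143 ≈ 0.050
The largest is 0.589, so advance-fee fraud is most probable.

advance-fee fraud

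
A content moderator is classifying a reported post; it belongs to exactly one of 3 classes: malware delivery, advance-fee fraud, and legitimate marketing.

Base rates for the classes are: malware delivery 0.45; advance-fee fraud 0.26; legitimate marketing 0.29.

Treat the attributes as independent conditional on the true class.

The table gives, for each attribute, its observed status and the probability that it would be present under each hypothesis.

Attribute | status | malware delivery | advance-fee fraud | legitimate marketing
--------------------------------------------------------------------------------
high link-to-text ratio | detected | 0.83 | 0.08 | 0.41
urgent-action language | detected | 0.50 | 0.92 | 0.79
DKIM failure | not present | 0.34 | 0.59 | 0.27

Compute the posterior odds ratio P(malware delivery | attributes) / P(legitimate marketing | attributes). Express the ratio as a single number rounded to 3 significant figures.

Posterior odds equal prior odds times the likelihood ratio; only the two competing hypotheses matter (using 1 − P(present | H) for each absent attribute).
  malware delivery: 0.45 × 0.83 × 0.50 × (1 − 0.34) = 0.12325
  legitimate marketing: 0.29 × 0.41 × 0.79 × (1 − 0.27) = 0.06857
Posterior odds = 0.12325 / 0.06857 ≈ 1.80.

1.80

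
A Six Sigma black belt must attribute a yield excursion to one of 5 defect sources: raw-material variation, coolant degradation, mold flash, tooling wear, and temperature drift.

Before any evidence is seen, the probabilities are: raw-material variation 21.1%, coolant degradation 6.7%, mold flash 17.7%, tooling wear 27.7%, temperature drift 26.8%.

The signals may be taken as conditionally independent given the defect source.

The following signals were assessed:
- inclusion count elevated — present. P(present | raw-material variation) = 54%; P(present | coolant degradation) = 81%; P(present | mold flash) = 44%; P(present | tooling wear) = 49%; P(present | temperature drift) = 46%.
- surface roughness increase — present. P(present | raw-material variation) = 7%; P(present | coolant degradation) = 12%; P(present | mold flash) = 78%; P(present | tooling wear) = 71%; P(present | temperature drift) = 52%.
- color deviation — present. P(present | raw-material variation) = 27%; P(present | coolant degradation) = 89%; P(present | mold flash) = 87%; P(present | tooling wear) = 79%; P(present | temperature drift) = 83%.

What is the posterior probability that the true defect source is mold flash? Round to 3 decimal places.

For each hypothesis, the unnormalized posterior weight is prior × product of the signal likelihoods:
  raw-material variation: 0.211 × 0.54 × 0.07 × 0.27 = 0.0021535
  coolant degradation: 0.067 × 0.81 × 0.12 × 0.89 = 0.005796
  mold flash: 0.177 × 0.44 × 0.78 × 0.87 = 0.052849
  tooling wear: 0.277 × 0.49 × 0.71 × 0.79 = 0.076131
  temperature drift: 0.268 × 0.46 × 0.52 × 0.83 = 0.053208
Normalizing constant Z = 0.0021535 + 0.005796 + 0.052849 + 0.076131 + 0.053208 = 0.19014.
P(mold flash | evidence) = 0.052849 / 0.19014 ≈ 0.278.

0.278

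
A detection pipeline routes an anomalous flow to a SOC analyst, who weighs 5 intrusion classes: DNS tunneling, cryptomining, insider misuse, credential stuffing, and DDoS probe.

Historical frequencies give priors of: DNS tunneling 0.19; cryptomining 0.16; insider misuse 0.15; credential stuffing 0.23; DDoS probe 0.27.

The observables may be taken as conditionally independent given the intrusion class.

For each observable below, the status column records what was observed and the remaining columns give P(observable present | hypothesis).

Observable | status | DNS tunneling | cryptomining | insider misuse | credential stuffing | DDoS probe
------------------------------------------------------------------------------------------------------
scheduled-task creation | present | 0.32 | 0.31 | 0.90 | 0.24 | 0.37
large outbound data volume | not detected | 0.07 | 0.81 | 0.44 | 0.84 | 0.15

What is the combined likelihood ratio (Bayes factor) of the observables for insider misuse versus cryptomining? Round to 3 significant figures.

8.56

The Bayes factor is the ratio of the joint likelihoods of the observable pattern under the two hypotheses (using 1 − P(present | H) for each absent observable).
  insider misuse: 0.90 × (1 − 0.44) = 0.504
  cryptomining: 0.31 × (1 − 0.81) = 0.0589
Bayes factor = 0.504 / 0.0589 ≈ 8.56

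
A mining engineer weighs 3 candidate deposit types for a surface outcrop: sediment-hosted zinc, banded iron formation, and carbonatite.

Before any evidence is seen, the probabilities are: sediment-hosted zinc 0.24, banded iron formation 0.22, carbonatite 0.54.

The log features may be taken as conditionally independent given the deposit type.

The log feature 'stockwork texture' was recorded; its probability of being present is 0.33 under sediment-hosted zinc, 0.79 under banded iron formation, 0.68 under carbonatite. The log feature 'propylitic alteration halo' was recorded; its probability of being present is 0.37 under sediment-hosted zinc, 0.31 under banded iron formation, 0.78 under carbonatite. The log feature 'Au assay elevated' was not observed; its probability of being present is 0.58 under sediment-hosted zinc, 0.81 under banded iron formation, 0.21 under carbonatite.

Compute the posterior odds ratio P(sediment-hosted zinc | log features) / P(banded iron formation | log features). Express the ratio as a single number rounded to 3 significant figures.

Posterior odds equal prior odds times the likelihood ratio; only the two competing hypotheses matter (using 1 − P(present | H) for each absent log feature).
  sediment-hosted zinc: 0.24 × 0.33 × 0.37 × (1 − 0.58) = 0.012308
  banded iron formation: 0.22 × 0.79 × 0.31 × (1 − 0.81) = 0.010237
Odds(sediment-hosted zinc : banded iron formation) = 0.012308 / 0.010237 ≈ 1.20.

1.20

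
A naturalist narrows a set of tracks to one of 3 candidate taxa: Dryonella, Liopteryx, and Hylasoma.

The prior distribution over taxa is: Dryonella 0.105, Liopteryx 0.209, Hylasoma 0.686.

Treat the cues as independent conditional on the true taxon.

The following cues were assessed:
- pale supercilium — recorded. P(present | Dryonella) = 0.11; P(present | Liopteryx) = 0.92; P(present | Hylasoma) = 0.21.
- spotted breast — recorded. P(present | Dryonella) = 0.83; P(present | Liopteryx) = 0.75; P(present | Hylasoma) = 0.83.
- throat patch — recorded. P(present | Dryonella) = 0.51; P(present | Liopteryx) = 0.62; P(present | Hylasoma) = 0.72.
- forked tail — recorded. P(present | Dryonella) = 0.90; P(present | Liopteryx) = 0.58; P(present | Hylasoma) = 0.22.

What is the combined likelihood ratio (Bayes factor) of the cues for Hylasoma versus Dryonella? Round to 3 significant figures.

0.659

The Bayes factor is the ratio of the joint likelihoods of the cue pattern under the two hypotheses.
  Hylasoma: 0.21 × 0.83 × 0.72 × 0.22 = 0.027609
  Dryonella: 0.11 × 0.83 × 0.51 × 0.90 = 0.041907
Bayes factor = 0.027609 / 0.041907 ≈ 0.659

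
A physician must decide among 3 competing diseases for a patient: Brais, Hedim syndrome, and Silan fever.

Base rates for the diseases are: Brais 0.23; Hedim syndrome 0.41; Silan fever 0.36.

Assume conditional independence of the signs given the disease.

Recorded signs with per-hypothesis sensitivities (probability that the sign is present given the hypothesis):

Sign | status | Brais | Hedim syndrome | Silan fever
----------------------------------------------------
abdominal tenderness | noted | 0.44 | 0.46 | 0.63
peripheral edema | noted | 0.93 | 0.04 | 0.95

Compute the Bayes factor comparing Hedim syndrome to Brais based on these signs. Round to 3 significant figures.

0.0450

Take the product of per-sign likelihoods under each hypothesis, then divide.
  Hedim syndrome: 0.46 × 0.04 = 0.0184
  Brais: 0.44 × 0.93 = 0.4092
Bayes factor = 0.0184 / 0.4092 ≈ 0.0450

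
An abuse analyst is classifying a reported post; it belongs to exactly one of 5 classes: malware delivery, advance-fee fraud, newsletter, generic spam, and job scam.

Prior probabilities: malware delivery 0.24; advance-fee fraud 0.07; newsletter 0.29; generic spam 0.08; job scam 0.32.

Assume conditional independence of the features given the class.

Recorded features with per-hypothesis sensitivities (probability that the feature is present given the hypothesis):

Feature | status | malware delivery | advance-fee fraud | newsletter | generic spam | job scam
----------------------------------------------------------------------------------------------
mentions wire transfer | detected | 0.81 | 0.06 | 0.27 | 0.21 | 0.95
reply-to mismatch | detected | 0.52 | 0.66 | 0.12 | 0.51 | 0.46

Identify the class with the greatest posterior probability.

job scam

Multiply each prior by the joint likelihood of the feature pattern:
  malware delivery: 0.24 × 0.81 × 0.52 = 0.10109
  advance-fee fraud: 0.07 × 0.06 × 0.66 = 0.002772
  newsletter: 0.29 × 0.27 × 0.12 = 0.009396
  generic spam: 0.08 × 0.21 × 0.51 = 0.008568
  job scam: 0.32 × 0.95 × 0.46 = 0.13984
Marginal likelihood of the evidence = 0.26166.
P(malware delivery | evidence) ≈ 0.10109 / 0.26166 ≈ 0.386
P(advance-fee fraud | evidence) ≈ 0.002772 / 0.26166 ≈ 0.011
P(newsletter | evidence) ≈ 0.009396 / 0.26166 ≈ 0.036
P(generic spam | evidence) ≈ 0.008568 / 0.26166 ≈ 0.033
P(job scam | evidence) ≈ 0.13984 / 0.26166 ≈ 0.534
The largest is 0.534, so job scam is most probable.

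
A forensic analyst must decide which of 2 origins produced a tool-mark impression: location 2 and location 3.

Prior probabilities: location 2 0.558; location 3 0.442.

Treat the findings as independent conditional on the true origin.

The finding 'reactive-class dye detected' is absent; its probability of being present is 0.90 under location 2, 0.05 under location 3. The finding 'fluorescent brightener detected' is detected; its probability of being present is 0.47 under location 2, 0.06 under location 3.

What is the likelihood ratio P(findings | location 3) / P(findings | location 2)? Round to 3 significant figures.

1.21

The Bayes factor is the ratio of the joint likelihoods of the evidence pattern under the two hypotheses (using 1 − P(present | H) for each absent finding).
  location 3: (1 − 0.05) × 0.06 = 0.057
  location 2: (1 − 0.90) × 0.47 = 0.047
Bayes factor = 0.057 / 0.047 ≈ 1.21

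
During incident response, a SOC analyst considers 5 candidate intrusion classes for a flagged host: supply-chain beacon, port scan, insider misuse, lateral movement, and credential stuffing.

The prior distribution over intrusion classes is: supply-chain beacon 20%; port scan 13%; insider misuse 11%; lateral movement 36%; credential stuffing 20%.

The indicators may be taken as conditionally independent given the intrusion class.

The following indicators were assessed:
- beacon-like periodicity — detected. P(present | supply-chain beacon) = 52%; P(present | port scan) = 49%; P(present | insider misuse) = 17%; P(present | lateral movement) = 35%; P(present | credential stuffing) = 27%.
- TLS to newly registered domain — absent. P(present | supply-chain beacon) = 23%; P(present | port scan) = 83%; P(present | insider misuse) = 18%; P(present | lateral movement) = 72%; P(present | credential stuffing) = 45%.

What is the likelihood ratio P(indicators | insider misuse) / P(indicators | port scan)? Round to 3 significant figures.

1.67

The Bayes factor is the ratio of the joint likelihoods of the indicator pattern under the two hypotheses (using 1 − P(present | H) for each absent indicator).
  insider misuse: 0.17 × (1 − 0.18) = 0.1394
  port scan: 0.49 × (1 − 0.83) = 0.0833
Bayes factor = 0.1394 / 0.0833 ≈ 1.67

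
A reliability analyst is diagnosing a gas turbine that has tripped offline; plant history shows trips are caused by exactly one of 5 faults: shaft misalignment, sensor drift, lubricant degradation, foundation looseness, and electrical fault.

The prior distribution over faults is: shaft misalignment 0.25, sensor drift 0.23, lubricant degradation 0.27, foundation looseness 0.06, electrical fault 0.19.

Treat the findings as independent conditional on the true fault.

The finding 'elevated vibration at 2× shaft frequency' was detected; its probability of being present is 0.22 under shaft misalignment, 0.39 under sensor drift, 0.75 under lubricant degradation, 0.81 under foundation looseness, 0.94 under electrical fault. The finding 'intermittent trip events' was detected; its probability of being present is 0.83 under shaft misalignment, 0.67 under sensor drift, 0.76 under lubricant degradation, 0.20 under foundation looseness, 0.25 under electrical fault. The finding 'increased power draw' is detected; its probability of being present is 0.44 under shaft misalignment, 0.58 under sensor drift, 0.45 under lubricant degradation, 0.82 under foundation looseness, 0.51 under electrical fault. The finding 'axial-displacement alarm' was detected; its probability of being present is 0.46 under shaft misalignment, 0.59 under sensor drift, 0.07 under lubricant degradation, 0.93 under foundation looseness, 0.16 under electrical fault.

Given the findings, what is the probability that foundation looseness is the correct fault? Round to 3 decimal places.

By Bayes' rule with conditional independence, the unnormalized weight for each hypothesis is prior × ∏ likelihoods:
  shaft misalignment: 0.25 × 0.22 × 0.83 × 0.44 × 0.46 = 0.0092396
  sensor drift: 0.23 × 0.39 × 0.67 × 0.58 × 0.59 = 0.020566
  lubricant degradation: 0.27 × 0.75 × 0.76 × 0.45 × 0.07 = 0.0048479
  foundation looseness: 0.06 × 0.81 × 0.20 × 0.82 × 0.93 = 0.0074125
  electrical fault: 0.19 × 0.94 × 0.25 × 0.51 × 0.16 = 0.0036434
Normalizing constant Z = 0.0092396 + 0.020566 + 0.0048479 + 0.0074125 + 0.0036434 = 0.045709.
P(foundation looseness | evidence) = 0.0074125 / 0.045709 ≈ 0.162.

0.162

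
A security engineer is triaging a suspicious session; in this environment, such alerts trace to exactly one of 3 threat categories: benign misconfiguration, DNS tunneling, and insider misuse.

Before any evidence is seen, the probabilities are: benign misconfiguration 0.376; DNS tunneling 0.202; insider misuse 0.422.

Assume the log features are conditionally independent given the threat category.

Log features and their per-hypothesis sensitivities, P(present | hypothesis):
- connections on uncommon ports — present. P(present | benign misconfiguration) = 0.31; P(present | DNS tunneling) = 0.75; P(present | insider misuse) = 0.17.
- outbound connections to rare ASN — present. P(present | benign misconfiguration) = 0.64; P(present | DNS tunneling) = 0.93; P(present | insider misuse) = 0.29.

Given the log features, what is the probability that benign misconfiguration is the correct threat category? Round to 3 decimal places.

By Bayes' rule with conditional independence, the unnormalized weight for each hypothesis is prior × ∏ likelihoods:
  benign misconfiguration: 0.376 × 0.31 × 0.64 = 0.074598
  DNS tunneling: 0.202 × 0.75 × 0.93 = 0.1409
  insider misuse: 0.422 × 0.17 × 0.29 = 0.020805
Marginal likelihood of the evidence = 0.2363.
P(benign misconfiguration | evidence) = 0.074598 / 0.2363 ≈ 0.316.

0.316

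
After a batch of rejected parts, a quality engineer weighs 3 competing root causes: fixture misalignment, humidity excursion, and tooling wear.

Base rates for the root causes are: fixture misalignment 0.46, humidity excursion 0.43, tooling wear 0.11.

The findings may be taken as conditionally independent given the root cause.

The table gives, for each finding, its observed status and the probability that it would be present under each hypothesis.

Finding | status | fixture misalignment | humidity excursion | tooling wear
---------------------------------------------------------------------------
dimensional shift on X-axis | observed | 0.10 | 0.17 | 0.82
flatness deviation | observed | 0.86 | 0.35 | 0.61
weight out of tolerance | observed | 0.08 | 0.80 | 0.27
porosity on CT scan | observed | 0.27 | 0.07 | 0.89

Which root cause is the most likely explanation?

For each hypothesis, the unnormalized posterior weight is prior × product of the finding likelihoods:
  fixture misalignment: 0.46 × 0.10 × 0.86 × 0.08 × 0.27 = 0.0008545
  humidity excursion: 0.43 × 0.17 × 0.35 × 0.80 × 0.07 = 0.0014328
  tooling wear: 0.11 × 0.82 × 0.61 × 0.27 × 0.89 = 0.013222
The unnormalized weights sum to 0.015509.
P(fixture misalignment | evidence) ≈ 0.0008545 / 0.015509 ≈ 0.055
P(humidity excursion | evidence) ≈ 0.0014328 / 0.015509 ≈ 0.092
P(tooling wear | evidence) ≈ 0.013222 / 0.015509 ≈ 0.853
The largest is 0.853, so tooling wear is most probable.

tooling wear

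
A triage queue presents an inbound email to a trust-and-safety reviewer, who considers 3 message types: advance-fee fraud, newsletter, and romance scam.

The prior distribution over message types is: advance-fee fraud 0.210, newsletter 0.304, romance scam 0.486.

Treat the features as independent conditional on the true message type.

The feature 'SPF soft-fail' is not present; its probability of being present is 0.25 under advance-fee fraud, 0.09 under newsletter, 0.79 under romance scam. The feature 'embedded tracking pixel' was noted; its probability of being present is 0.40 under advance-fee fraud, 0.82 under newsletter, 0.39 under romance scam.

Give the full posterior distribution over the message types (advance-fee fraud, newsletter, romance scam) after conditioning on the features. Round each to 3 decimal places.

0.191, 0.688, 0.121

By Bayes' rule with conditional independence, the unnormalized weight for each hypothesis is prior × ∏ likelihoods (using 1 − P(present | H) for each absent feature):
  advance-fee fraud: 0.210 × (1 − 0.25) × 0.40 = 0.063
  newsletter: 0.304 × (1 − 0.09) × 0.82 = 0.22684
  romance scam: 0.486 × (1 − 0.79) × 0.39 = 0.039803
The unnormalized weights sum to 0.32965.
P(advance-fee fraud | evidence) = 0.063 / 0.32965 ≈ 0.191
P(newsletter | evidence) = 0.22684 / 0.32965 ≈ 0.688
P(romance scam | evidence) = 0.039803 / 0.32965 ≈ 0.121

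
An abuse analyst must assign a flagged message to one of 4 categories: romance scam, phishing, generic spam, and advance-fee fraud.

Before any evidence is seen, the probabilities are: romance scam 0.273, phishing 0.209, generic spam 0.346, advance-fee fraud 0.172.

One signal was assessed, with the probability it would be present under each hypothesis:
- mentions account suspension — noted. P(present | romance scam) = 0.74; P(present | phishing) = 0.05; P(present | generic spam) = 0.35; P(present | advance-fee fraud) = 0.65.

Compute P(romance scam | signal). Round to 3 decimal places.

By Bayes' rule, the unnormalized weight for each hypothesis is prior × likelihood:
  romance scam: 0.273 × 0.74 = 0.20202
  phishing: 0.209 × 0.05 = 0.01045
  generic spam: 0.346 × 0.35 = 0.1211
  advance-fee fraud: 0.172 × 0.65 = 0.1118
The unnormalized weights sum to 0.44537.
P(romance scam | evidence) = 0.20202 / 0.44537 ≈ 0.454.

0.454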